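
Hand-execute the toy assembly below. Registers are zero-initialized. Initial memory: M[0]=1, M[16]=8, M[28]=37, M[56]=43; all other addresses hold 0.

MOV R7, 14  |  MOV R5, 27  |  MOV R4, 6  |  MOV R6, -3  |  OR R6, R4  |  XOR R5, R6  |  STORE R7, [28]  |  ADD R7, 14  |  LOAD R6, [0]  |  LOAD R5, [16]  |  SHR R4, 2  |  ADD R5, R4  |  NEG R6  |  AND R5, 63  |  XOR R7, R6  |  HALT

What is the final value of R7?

after MOV R7, 14: R7=14
after MOV R5, 27: R5=27
after MOV R4, 6: R4=6
after MOV R6, -3: R6=-3
after OR R6, R4: R6=(-3)|6=-1
after XOR R5, R6: R5=27^(-1)=-28
STORE R7, [28] → M[28]=14
after ADD R7, 14: R7=14+14=28
after LOAD R6, [0]: R6=M[0]=1
after LOAD R5, [16]: R5=M[16]=8
after SHR R4, 2: R4=6>>2=1
after ADD R5, R4: R5=8+1=9
after NEG R6: R6=-(1)=-1
after AND R5, 63: R5=9&63=9
after XOR R7, R6: R7=28^(-1)=-29
halt.

-29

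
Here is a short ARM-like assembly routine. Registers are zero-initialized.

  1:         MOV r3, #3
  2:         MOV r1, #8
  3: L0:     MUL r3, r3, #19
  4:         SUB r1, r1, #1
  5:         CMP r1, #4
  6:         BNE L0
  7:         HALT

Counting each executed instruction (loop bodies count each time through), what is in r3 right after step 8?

after MOV r3, #3: r3=3
after MOV r1, #8: r1=8
after MUL r3, r3, #19: r3=3*19=57
after SUB r1, r1, #1: r1=8-1=7
CMP r1, #4  (cmp 7,4)
BNE L0: taken
after MUL r3, r3, #19: r3=57*19=1083
after SUB r1, r1, #1: r1=7-1=6
After step 8: r3 = 1083.

1083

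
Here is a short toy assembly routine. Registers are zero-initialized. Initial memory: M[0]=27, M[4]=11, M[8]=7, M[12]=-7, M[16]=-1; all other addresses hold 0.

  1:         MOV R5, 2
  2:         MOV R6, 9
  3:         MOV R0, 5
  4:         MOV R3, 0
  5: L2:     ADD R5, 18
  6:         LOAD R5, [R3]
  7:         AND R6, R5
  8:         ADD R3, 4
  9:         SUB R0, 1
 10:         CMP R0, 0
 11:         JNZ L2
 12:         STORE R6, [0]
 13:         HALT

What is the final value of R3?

20

after MOV R5, 2: R5=2
after MOV R6, 9: R6=9
after MOV R0, 5: R0=5
after MOV R3, 0: R3=0
after ADD R5, 18: R5=2+18=20
after LOAD R5, [R3]: R5=M[0]=27
after AND R6, R5: R6=9&27=9
after ADD R3, 4: R3=0+4=4
after SUB R0, 1: R0=5-1=4
CMP R0, 0  (cmp 4,0)
JNZ L2: taken
after ADD R5, 18: R5=27+18=45
after LOAD R5, [R3]: R5=M[4]=11
after AND R6, R5: R6=9&11=9
after ADD R3, 4: R3=4+4=8
after SUB R0, 1: R0=4-1=3
CMP R0, 0  (cmp 3,0)
JNZ L2: taken
after ADD R5, 18: R5=11+18=29
after LOAD R5, [R3]: R5=M[8]=7
after AND R6, R5: R6=9&7=1
after ADD R3, 4: R3=8+4=12
after SUB R0, 1: R0=3-1=2
CMP R0, 0  (cmp 2,0)
JNZ L2: taken
after ADD R5, 18: R5=7+18=25
after LOAD R5, [R3]: R5=M[12]=-7
after AND R6, R5: R6=1&(-7)=1
after ADD R3, 4: R3=12+4=16
after SUB R0, 1: R0=2-1=1
CMP R0, 0  (cmp 1,0)
JNZ L2: taken
after ADD R5, 18: R5=(-7)+18=11
after LOAD R5, [R3]: R5=M[16]=-1
after AND R6, R5: R6=1&(-1)=1
after ADD R3, 4: R3=16+4=20
after SUB R0, 1: R0=1-1=0
CMP R0, 0  (cmp 0,0)
JNZ L2: not taken
STORE R6, [0] → M[0]=1
halt.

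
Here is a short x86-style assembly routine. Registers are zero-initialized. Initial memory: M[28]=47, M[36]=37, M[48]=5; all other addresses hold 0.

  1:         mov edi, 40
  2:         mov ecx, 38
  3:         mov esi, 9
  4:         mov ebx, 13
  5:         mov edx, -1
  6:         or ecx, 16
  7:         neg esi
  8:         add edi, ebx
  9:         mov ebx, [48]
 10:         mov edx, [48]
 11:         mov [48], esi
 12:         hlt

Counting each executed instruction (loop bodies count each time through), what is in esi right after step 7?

edi=40
ecx=38
esi=9
ebx=13
edx=-1
ecx=38|16=54
esi=-(9)=-9
After step 7: esi = -9.

-9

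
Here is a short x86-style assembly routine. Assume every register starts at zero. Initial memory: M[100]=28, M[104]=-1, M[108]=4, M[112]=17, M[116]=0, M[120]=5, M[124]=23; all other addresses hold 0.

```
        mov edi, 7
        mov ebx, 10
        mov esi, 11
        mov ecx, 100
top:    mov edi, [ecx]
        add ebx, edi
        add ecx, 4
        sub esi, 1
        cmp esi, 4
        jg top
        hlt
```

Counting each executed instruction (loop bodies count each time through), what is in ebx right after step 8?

after mov edi, 7: edi=7
after mov ebx, 10: ebx=10
after mov esi, 11: esi=11
after mov ecx, 100: ecx=100
after mov edi, [ecx]: edi=M[100]=28
after add ebx, edi: ebx=10+28=38
after add ecx, 4: ecx=100+4=104
after sub esi, 1: esi=11-1=10
After step 8: ebx = 38.

38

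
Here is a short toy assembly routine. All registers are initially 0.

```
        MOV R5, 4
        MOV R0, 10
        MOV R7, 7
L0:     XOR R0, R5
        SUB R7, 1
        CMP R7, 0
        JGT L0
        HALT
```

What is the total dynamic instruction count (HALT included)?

32

MOV R5, 4 → R5=4
MOV R0, 10 → R0=10
MOV R7, 7 → R7=7
XOR R0, R5 → R0=10^4=14
SUB R7, 1 → R7=7-1=6
CMP R7, 0  (cmp 6,0)
JGT L0: taken
XOR R0, R5 → R0=14^4=10
SUB R7, 1 → R7=6-1=5
CMP R7, 0  (cmp 5,0)
JGT L0: taken
XOR R0, R5 → R0=10^4=14
SUB R7, 1 → R7=5-1=4
CMP R7, 0  (cmp 4,0)
JGT L0: taken
XOR R0, R5 → R0=14^4=10
SUB R7, 1 → R7=4-1=3
CMP R7, 0  (cmp 3,0)
JGT L0: taken
XOR R0, R5 → R0=10^4=14
SUB R7, 1 → R7=3-1=2
CMP R7, 0  (cmp 2,0)
JGT L0: taken
XOR R0, R5 → R0=14^4=10
SUB R7, 1 → R7=2-1=1
CMP R7, 0  (cmp 1,0)
JGT L0: taken
XOR R0, R5 → R0=10^4=14
SUB R7, 1 → R7=1-1=0
CMP R7, 0  (cmp 0,0)
JGT L0: not taken
halt.
Total executed instructions: 32.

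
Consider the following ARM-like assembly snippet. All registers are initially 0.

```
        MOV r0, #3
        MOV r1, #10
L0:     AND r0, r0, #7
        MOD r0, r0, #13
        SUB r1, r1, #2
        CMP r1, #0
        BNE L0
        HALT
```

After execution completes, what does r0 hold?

MOV r0, #3 → r0=3
MOV r1, #10 → r1=10
AND r0, r0, #7 → r0=3&7=3
MOD r0, r0, #13 → r0=3%13=3
SUB r1, r1, #2 → r1=10-2=8
CMP r1, #0  (cmp 8,0)
BNE L0: taken
AND r0, r0, #7 → r0=3&7=3
MOD r0, r0, #13 → r0=3%13=3
SUB r1, r1, #2 → r1=8-2=6
CMP r1, #0  (cmp 6,0)
BNE L0: taken
AND r0, r0, #7 → r0=3&7=3
MOD r0, r0, #13 → r0=3%13=3
SUB r1, r1, #2 → r1=6-2=4
CMP r1, #0  (cmp 4,0)
BNE L0: taken
AND r0, r0, #7 → r0=3&7=3
MOD r0, r0, #13 → r0=3%13=3
SUB r1, r1, #2 → r1=4-2=2
CMP r1, #0  (cmp 2,0)
BNE L0: taken
AND r0, r0, #7 → r0=3&7=3
MOD r0, r0, #13 → r0=3%13=3
SUB r1, r1, #2 → r1=2-2=0
CMP r1, #0  (cmp 0,0)
BNE L0: not taken
halt.

3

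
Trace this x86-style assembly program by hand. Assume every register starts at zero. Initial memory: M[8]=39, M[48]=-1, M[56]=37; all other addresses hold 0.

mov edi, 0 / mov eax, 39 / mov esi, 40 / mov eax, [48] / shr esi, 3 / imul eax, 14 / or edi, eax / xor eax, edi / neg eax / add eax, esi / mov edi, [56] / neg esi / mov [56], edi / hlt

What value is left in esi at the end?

edi=0
eax=39
esi=40
eax=M[48]=-1
esi=40>>3=5
eax=(-1)*14=-14
edi=0|(-14)=-14
eax=(-14)^(-14)=0
eax=-(0)=0
eax=0+5=5
edi=M[56]=37
esi=-(5)=-5
mov [56], edi → M[56]=37
halt.

-5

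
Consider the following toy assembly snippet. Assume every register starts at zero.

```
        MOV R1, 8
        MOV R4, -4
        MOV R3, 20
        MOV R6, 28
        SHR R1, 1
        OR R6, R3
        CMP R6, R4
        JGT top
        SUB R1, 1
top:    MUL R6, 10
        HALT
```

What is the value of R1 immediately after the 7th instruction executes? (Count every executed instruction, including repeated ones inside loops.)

R1=8
R4=-4
R3=20
R6=28
R1=8>>1=4
R6=28|20=28
CMP R6, R4  (cmp 28,-4)
After step 7: R1 = 4.

4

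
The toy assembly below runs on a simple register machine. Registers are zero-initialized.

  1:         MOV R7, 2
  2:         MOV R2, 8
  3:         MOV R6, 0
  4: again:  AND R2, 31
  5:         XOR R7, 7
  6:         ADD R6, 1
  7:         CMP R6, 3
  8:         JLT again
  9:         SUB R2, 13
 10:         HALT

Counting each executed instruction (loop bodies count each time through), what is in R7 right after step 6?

5

R7=2
R2=8
R6=0
R2=8&31=8
R7=2^7=5
R6=0+1=1
After step 6: R7 = 5.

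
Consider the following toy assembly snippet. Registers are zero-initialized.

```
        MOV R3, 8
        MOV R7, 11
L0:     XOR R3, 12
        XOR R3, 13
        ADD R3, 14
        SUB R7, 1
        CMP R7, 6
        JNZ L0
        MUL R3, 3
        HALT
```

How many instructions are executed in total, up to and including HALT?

34

R3=8
R7=11
R3=8^12=4
R3=4^13=9
R3=9+14=23
R7=11-1=10
CMP R7, 6  (cmp 10,6)
JNZ L0: taken
R3=23^12=27
R3=27^13=22
R3=22+14=36
R7=10-1=9
CMP R7, 6  (cmp 9,6)
JNZ L0: taken
R3=36^12=40
R3=40^13=37
R3=37+14=51
R7=9-1=8
CMP R7, 6  (cmp 8,6)
JNZ L0: taken
R3=51^12=63
R3=63^13=50
R3=50+14=64
R7=8-1=7
CMP R7, 6  (cmp 7,6)
JNZ L0: taken
R3=64^12=76
R3=76^13=65
R3=65+14=79
R7=7-1=6
CMP R7, 6  (cmp 6,6)
JNZ L0: not taken
R3=79*3=237
halt.
Total executed instructions: 34.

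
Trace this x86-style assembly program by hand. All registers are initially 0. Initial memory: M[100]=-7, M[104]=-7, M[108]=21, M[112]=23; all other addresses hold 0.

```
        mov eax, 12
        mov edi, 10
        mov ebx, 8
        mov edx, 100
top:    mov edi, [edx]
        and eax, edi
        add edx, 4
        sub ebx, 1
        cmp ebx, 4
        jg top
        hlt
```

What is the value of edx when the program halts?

after mov eax, 12: eax=12
after mov edi, 10: edi=10
after mov ebx, 8: ebx=8
after mov edx, 100: edx=100
after mov edi, [edx]: edi=M[100]=-7
after and eax, edi: eax=12&(-7)=8
after add edx, 4: edx=100+4=104
after sub ebx, 1: ebx=8-1=7
cmp ebx, 4  (cmp 7,4)
jg top: taken
after mov edi, [edx]: edi=M[104]=-7
after and eax, edi: eax=8&(-7)=8
after add edx, 4: edx=104+4=108
after sub ebx, 1: ebx=7-1=6
cmp ebx, 4  (cmp 6,4)
jg top: taken
after mov edi, [edx]: edi=M[108]=21
after and eax, edi: eax=8&21=0
after add edx, 4: edx=108+4=112
after sub ebx, 1: ebx=6-1=5
cmp ebx, 4  (cmp 5,4)
jg top: taken
after mov edi, [edx]: edi=M[112]=23
after and eax, edi: eax=0&23=0
after add edx, 4: edx=112+4=116
after sub ebx, 1: ebx=5-1=4
cmp ebx, 4  (cmp 4,4)
jg top: not taken
halt.

116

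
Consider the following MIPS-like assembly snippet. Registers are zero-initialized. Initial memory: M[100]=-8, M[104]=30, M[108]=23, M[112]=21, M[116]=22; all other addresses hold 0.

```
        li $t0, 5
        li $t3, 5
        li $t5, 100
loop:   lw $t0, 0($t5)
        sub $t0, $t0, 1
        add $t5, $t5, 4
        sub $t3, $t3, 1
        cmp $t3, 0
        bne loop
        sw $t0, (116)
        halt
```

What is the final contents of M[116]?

$t0=5
$t3=5
$t5=100
$t0=M[100]=-8
$t0=(-8)-1=-9
$t5=100+4=104
$t3=5-1=4
cmp $t3, 0  (cmp 4,0)
bne loop: taken
$t0=M[104]=30
$t0=30-1=29
$t5=104+4=108
$t3=4-1=3
cmp $t3, 0  (cmp 3,0)
bne loop: taken
$t0=M[108]=23
$t0=23-1=22
$t5=108+4=112
$t3=3-1=2
cmp $t3, 0  (cmp 2,0)
bne loop: taken
$t0=M[112]=21
$t0=21-1=20
$t5=112+4=116
$t3=2-1=1
cmp $t3, 0  (cmp 1,0)
bne loop: taken
$t0=M[116]=22
$t0=22-1=21
$t5=116+4=120
$t3=1-1=0
cmp $t3, 0  (cmp 0,0)
bne loop: not taken
sw $t0, (116) → M[116]=21
halt.

21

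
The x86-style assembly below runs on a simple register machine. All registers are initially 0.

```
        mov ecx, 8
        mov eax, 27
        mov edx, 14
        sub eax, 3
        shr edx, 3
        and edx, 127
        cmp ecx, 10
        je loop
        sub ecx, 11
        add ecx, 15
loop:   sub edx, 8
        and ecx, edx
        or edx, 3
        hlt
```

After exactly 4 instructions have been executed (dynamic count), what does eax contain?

after mov ecx, 8: ecx=8
after mov eax, 27: eax=27
after mov edx, 14: edx=14
after sub eax, 3: eax=27-3=24
After step 4: eax = 24.

24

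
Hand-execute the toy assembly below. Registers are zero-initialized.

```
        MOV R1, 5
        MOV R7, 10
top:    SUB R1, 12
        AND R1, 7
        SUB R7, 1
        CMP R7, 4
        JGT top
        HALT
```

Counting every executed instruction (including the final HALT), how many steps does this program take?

33

R1=5
R7=10
R1=5-12=-7
R1=(-7)&7=1
R7=10-1=9
CMP R7, 4  (cmp 9,4)
JGT top: taken
R1=1-12=-11
R1=(-11)&7=5
R7=9-1=8
CMP R7, 4  (cmp 8,4)
JGT top: taken
R1=5-12=-7
R1=(-7)&7=1
R7=8-1=7
CMP R7, 4  (cmp 7,4)
JGT top: taken
R1=1-12=-11
R1=(-11)&7=5
R7=7-1=6
CMP R7, 4  (cmp 6,4)
JGT top: taken
R1=5-12=-7
R1=(-7)&7=1
R7=6-1=5
CMP R7, 4  (cmp 5,4)
JGT top: taken
R1=1-12=-11
R1=(-11)&7=5
R7=5-1=4
CMP R7, 4  (cmp 4,4)
JGT top: not taken
halt.
Total executed instructions: 33.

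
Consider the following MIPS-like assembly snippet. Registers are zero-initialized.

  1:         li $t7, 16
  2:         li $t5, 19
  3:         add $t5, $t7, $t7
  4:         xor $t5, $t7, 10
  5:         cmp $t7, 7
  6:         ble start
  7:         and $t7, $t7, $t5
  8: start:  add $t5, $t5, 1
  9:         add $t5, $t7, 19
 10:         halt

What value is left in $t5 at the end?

li $t7, 16 → $t7=16
li $t5, 19 → $t5=19
add $t5, $t7, $t7 → $t5=16+16=32
xor $t5, $t7, 10 → $t5=16^10=26
cmp $t7, 7  (cmp 16,7)
ble start: not taken
and $t7, $t7, $t5 → $t7=16&26=16
add $t5, $t5, 1 → $t5=26+1=27
add $t5, $t7, 19 → $t5=16+19=35
halt.

35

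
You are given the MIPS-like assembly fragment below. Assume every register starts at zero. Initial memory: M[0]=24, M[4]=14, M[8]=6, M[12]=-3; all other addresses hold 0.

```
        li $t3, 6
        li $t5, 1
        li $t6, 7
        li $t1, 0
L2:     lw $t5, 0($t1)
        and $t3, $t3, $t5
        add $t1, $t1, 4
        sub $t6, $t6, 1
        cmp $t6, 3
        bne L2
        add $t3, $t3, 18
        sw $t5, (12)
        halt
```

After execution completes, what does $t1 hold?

after li $t3, 6: $t3=6
after li $t5, 1: $t5=1
after li $t6, 7: $t6=7
after li $t1, 0: $t1=0
after lw $t5, 0($t1): $t5=M[0]=24
after and $t3, $t3, $t5: $t3=6&24=0
after add $t1, $t1, 4: $t1=0+4=4
after sub $t6, $t6, 1: $t6=7-1=6
cmp $t6, 3  (cmp 6,3)
bne L2: taken
after lw $t5, 0($t1): $t5=M[4]=14
after and $t3, $t3, $t5: $t3=0&14=0
after add $t1, $t1, 4: $t1=4+4=8
after sub $t6, $t6, 1: $t6=6-1=5
cmp $t6, 3  (cmp 5,3)
bne L2: taken
after lw $t5, 0($t1): $t5=M[8]=6
after and $t3, $t3, $t5: $t3=0&6=0
after add $t1, $t1, 4: $t1=8+4=12
after sub $t6, $t6, 1: $t6=5-1=4
cmp $t6, 3  (cmp 4,3)
bne L2: taken
after lw $t5, 0($t1): $t5=M[12]=-3
after and $t3, $t3, $t5: $t3=0&(-3)=0
after add $t1, $t1, 4: $t1=12+4=16
after sub $t6, $t6, 1: $t6=4-1=3
cmp $t6, 3  (cmp 3,3)
bne L2: not taken
after add $t3, $t3, 18: $t3=0+18=18
sw $t5, (12) → M[12]=-3
halt.

16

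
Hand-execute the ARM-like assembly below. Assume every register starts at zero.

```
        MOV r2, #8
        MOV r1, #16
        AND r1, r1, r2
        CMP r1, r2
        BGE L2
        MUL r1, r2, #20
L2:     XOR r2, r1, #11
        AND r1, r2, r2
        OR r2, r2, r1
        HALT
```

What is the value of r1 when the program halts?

171

after MOV r2, #8: r2=8
after MOV r1, #16: r1=16
after AND r1, r1, r2: r1=16&8=0
CMP r1, r2  (cmp 0,8)
BGE L2: not taken
after MUL r1, r2, #20: r1=8*20=160
after XOR r2, r1, #11: r2=160^11=171
after AND r1, r2, r2: r1=171&171=171
after OR r2, r2, r1: r2=171|171=171
halt.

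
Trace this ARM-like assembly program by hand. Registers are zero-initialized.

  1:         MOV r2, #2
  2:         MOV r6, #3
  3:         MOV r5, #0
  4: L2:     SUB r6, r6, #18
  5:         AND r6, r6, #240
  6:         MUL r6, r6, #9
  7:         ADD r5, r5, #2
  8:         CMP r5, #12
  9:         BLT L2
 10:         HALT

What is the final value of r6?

after MOV r2, #2: r2=2
after MOV r6, #3: r6=3
after MOV r5, #0: r5=0
after SUB r6, r6, #18: r6=3-18=-15
after AND r6, r6, #240: r6=(-15)&240=240
after MUL r6, r6, #9: r6=240*9=2160
after ADD r5, r5, #2: r5=0+2=2
CMP r5, #12  (cmp 2,12)
BLT L2: taken
after SUB r6, r6, #18: r6=2160-18=2142
after AND r6, r6, #240: r6=2142&240=80
after MUL r6, r6, #9: r6=80*9=720
after ADD r5, r5, #2: r5=2+2=4
CMP r5, #12  (cmp 4,12)
BLT L2: taken
after SUB r6, r6, #18: r6=720-18=702
after AND r6, r6, #240: r6=702&240=176
after MUL r6, r6, #9: r6=176*9=1584
after ADD r5, r5, #2: r5=4+2=6
CMP r5, #12  (cmp 6,12)
BLT L2: taken
after SUB r6, r6, #18: r6=1584-18=1566
after AND r6, r6, #240: r6=1566&240=16
after MUL r6, r6, #9: r6=16*9=144
after ADD r5, r5, #2: r5=6+2=8
CMP r5, #12  (cmp 8,12)
BLT L2: taken
after SUB r6, r6, #18: r6=144-18=126
after AND r6, r6, #240: r6=126&240=112
after MUL r6, r6, #9: r6=112*9=1008
after ADD r5, r5, #2: r5=8+2=10
CMP r5, #12  (cmp 10,12)
BLT L2: taken
after SUB r6, r6, #18: r6=1008-18=990
after AND r6, r6, #240: r6=990&240=208
after MUL r6, r6, #9: r6=208*9=1872
after ADD r5, r5, #2: r5=10+2=12
CMP r5, #12  (cmp 12,12)
BLT L2: not taken
halt.

1872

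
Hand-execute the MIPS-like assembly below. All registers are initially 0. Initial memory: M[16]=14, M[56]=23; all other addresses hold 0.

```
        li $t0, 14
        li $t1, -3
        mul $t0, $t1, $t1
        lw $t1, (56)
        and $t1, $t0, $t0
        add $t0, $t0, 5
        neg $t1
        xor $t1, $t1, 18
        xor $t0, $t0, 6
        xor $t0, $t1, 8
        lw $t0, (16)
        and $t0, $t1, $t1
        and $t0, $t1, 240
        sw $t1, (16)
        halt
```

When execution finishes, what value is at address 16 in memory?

li $t0, 14 → $t0=14
li $t1, -3 → $t1=-3
mul $t0, $t1, $t1 → $t0=(-3)*(-3)=9
lw $t1, (56) → $t1=M[56]=23
and $t1, $t0, $t0 → $t1=9&9=9
add $t0, $t0, 5 → $t0=9+5=14
neg $t1 → $t1=-(9)=-9
xor $t1, $t1, 18 → $t1=(-9)^18=-27
xor $t0, $t0, 6 → $t0=14^6=8
xor $t0, $t1, 8 → $t0=(-27)^8=-19
lw $t0, (16) → $t0=M[16]=14
and $t0, $t1, $t1 → $t0=(-27)&(-27)=-27
and $t0, $t1, 240 → $t0=(-27)&240=224
sw $t1, (16) → M[16]=-27
halt.

-27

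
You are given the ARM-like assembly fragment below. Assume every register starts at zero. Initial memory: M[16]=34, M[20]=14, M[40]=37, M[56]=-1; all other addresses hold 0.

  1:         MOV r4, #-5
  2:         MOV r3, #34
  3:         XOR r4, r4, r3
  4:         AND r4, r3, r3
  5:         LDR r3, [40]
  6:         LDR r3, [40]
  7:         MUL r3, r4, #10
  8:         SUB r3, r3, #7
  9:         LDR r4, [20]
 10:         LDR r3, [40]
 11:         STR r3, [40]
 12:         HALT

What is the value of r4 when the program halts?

14

r4=-5
r3=34
r4=(-5)^34=-39
r4=34&34=34
r3=M[40]=37
r3=M[40]=37
r3=34*10=340
r3=340-7=333
r4=M[20]=14
r3=M[40]=37
STR r3, [40] → M[40]=37
halt.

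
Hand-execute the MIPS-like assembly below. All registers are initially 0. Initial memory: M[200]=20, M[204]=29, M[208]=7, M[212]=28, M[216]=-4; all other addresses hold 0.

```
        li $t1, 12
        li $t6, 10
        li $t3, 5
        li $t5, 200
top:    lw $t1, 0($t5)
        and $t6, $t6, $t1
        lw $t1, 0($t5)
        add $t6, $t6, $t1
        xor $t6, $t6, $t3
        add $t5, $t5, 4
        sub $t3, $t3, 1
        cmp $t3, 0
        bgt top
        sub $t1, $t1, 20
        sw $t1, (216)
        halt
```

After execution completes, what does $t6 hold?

$t1=12
$t6=10
$t3=5
$t5=200
$t1=M[200]=20
$t6=10&20=0
$t1=M[200]=20
$t6=0+20=20
$t6=20^5=17
$t5=200+4=204
$t3=5-1=4
cmp $t3, 0  (cmp 4,0)
bgt top: taken
$t1=M[204]=29
$t6=17&29=17
$t1=M[204]=29
$t6=17+29=46
$t6=46^4=42
$t5=204+4=208
$t3=4-1=3
cmp $t3, 0  (cmp 3,0)
bgt top: taken
$t1=M[208]=7
$t6=42&7=2
$t1=M[208]=7
$t6=2+7=9
$t6=9^3=10
$t5=208+4=212
$t3=3-1=2
cmp $t3, 0  (cmp 2,0)
bgt top: taken
$t1=M[212]=28
$t6=10&28=8
$t1=M[212]=28
$t6=8+28=36
$t6=36^2=38
$t5=212+4=216
$t3=2-1=1
cmp $t3, 0  (cmp 1,0)
bgt top: taken
$t1=M[216]=-4
$t6=38&(-4)=36
$t1=M[216]=-4
$t6=36+(-4)=32
$t6=32^1=33
$t5=216+4=220
$t3=1-1=0
cmp $t3, 0  (cmp 0,0)
bgt top: not taken
$t1=(-4)-20=-24
sw $t1, (216) → M[216]=-24
halt.

33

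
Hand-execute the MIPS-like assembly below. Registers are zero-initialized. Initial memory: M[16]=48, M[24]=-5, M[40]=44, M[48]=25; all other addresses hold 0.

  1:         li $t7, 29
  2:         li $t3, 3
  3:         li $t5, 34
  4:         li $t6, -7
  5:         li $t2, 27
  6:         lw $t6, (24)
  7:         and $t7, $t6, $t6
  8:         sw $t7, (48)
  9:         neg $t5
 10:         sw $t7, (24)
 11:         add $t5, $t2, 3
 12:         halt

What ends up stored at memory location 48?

after li $t7, 29: $t7=29
after li $t3, 3: $t3=3
after li $t5, 34: $t5=34
after li $t6, -7: $t6=-7
after li $t2, 27: $t2=27
after lw $t6, (24): $t6=M[24]=-5
after and $t7, $t6, $t6: $t7=(-5)&(-5)=-5
sw $t7, (48) → M[48]=-5
after neg $t5: $t5=-(34)=-34
sw $t7, (24) → M[24]=-5
after add $t5, $t2, 3: $t5=27+3=30
halt.

-5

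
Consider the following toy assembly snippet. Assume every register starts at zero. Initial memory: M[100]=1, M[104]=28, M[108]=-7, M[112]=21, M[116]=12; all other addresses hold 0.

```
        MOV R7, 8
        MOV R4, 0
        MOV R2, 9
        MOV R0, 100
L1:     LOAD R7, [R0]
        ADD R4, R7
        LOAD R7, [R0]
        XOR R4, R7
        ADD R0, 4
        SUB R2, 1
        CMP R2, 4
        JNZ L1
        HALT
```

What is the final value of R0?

120

after MOV R7, 8: R7=8
after MOV R4, 0: R4=0
after MOV R2, 9: R2=9
after MOV R0, 100: R0=100
after LOAD R7, [R0]: R7=M[100]=1
after ADD R4, R7: R4=0+1=1
after LOAD R7, [R0]: R7=M[100]=1
after XOR R4, R7: R4=1^1=0
after ADD R0, 4: R0=100+4=104
after SUB R2, 1: R2=9-1=8
CMP R2, 4  (cmp 8,4)
JNZ L1: taken
after LOAD R7, [R0]: R7=M[104]=28
after ADD R4, R7: R4=0+28=28
after LOAD R7, [R0]: R7=M[104]=28
after XOR R4, R7: R4=28^28=0
after ADD R0, 4: R0=104+4=108
after SUB R2, 1: R2=8-1=7
CMP R2, 4  (cmp 7,4)
JNZ L1: taken
after LOAD R7, [R0]: R7=M[108]=-7
after ADD R4, R7: R4=0+(-7)=-7
after LOAD R7, [R0]: R7=M[108]=-7
after XOR R4, R7: R4=(-7)^(-7)=0
after ADD R0, 4: R0=108+4=112
after SUB R2, 1: R2=7-1=6
CMP R2, 4  (cmp 6,4)
JNZ L1: taken
after LOAD R7, [R0]: R7=M[112]=21
after ADD R4, R7: R4=0+21=21
after LOAD R7, [R0]: R7=M[112]=21
after XOR R4, R7: R4=21^21=0
after ADD R0, 4: R0=112+4=116
after SUB R2, 1: R2=6-1=5
CMP R2, 4  (cmp 5,4)
JNZ L1: taken
after LOAD R7, [R0]: R7=M[116]=12
after ADD R4, R7: R4=0+12=12
after LOAD R7, [R0]: R7=M[116]=12
after XOR R4, R7: R4=12^12=0
after ADD R0, 4: R0=116+4=120
after SUB R2, 1: R2=5-1=4
CMP R2, 4  (cmp 4,4)
JNZ L1: not taken
halt.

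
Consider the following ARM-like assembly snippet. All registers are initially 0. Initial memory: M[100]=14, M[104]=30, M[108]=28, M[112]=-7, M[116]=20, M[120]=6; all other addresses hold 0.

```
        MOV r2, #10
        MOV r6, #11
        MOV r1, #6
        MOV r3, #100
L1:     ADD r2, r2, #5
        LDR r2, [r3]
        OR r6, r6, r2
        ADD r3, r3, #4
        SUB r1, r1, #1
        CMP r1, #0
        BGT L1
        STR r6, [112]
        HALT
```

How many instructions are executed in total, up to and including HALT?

48

after MOV r2, #10: r2=10
after MOV r6, #11: r6=11
after MOV r1, #6: r1=6
after MOV r3, #100: r3=100
after ADD r2, r2, #5: r2=10+5=15
after LDR r2, [r3]: r2=M[100]=14
after OR r6, r6, r2: r6=11|14=15
after ADD r3, r3, #4: r3=100+4=104
after SUB r1, r1, #1: r1=6-1=5
CMP r1, #0  (cmp 5,0)
BGT L1: taken
after ADD r2, r2, #5: r2=14+5=19
after LDR r2, [r3]: r2=M[104]=30
after OR r6, r6, r2: r6=15|30=31
after ADD r3, r3, #4: r3=104+4=108
after SUB r1, r1, #1: r1=5-1=4
CMP r1, #0  (cmp 4,0)
BGT L1: taken
after ADD r2, r2, #5: r2=30+5=35
after LDR r2, [r3]: r2=M[108]=28
after OR r6, r6, r2: r6=31|28=31
after ADD r3, r3, #4: r3=108+4=112
after SUB r1, r1, #1: r1=4-1=3
CMP r1, #0  (cmp 3,0)
BGT L1: taken
after ADD r2, r2, #5: r2=28+5=33
after LDR r2, [r3]: r2=M[112]=-7
after OR r6, r6, r2: r6=31|(-7)=-1
after ADD r3, r3, #4: r3=112+4=116
after SUB r1, r1, #1: r1=3-1=2
CMP r1, #0  (cmp 2,0)
BGT L1: taken
after ADD r2, r2, #5: r2=(-7)+5=-2
after LDR r2, [r3]: r2=M[116]=20
after OR r6, r6, r2: r6=(-1)|20=-1
after ADD r3, r3, #4: r3=116+4=120
after SUB r1, r1, #1: r1=2-1=1
CMP r1, #0  (cmp 1,0)
BGT L1: taken
after ADD r2, r2, #5: r2=20+5=25
after LDR r2, [r3]: r2=M[120]=6
after OR r6, r6, r2: r6=(-1)|6=-1
after ADD r3, r3, #4: r3=120+4=124
after SUB r1, r1, #1: r1=1-1=0
CMP r1, #0  (cmp 0,0)
BGT L1: not taken
STR r6, [112] → M[112]=-1
halt.
Total executed instructions: 48.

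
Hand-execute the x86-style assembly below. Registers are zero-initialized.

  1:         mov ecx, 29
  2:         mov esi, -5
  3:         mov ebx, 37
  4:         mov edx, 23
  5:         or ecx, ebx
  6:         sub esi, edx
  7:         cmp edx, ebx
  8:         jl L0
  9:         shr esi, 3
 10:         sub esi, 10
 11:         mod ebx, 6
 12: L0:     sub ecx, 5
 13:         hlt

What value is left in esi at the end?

-28

ecx=29
esi=-5
ebx=37
edx=23
ecx=29|37=61
esi=(-5)-23=-28
cmp edx, ebx  (cmp 23,37)
jl L0: taken
ecx=61-5=56
halt.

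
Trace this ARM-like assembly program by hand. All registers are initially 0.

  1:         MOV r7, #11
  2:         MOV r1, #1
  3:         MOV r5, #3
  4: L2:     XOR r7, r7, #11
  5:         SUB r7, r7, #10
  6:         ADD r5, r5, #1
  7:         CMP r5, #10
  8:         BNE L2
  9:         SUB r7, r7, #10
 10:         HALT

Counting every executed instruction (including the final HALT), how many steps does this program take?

40

after MOV r7, #11: r7=11
after MOV r1, #1: r1=1
after MOV r5, #3: r5=3
after XOR r7, r7, #11: r7=11^11=0
after SUB r7, r7, #10: r7=0-10=-10
after ADD r5, r5, #1: r5=3+1=4
CMP r5, #10  (cmp 4,10)
BNE L2: taken
after XOR r7, r7, #11: r7=(-10)^11=-3
after SUB r7, r7, #10: r7=(-3)-10=-13
after ADD r5, r5, #1: r5=4+1=5
CMP r5, #10  (cmp 5,10)
BNE L2: taken
after XOR r7, r7, #11: r7=(-13)^11=-8
after SUB r7, r7, #10: r7=(-8)-10=-18
after ADD r5, r5, #1: r5=5+1=6
CMP r5, #10  (cmp 6,10)
BNE L2: taken
after XOR r7, r7, #11: r7=(-18)^11=-27
after SUB r7, r7, #10: r7=(-27)-10=-37
after ADD r5, r5, #1: r5=6+1=7
CMP r5, #10  (cmp 7,10)
BNE L2: taken
after XOR r7, r7, #11: r7=(-37)^11=-48
after SUB r7, r7, #10: r7=(-48)-10=-58
after ADD r5, r5, #1: r5=7+1=8
CMP r5, #10  (cmp 8,10)
BNE L2: taken
after XOR r7, r7, #11: r7=(-58)^11=-51
after SUB r7, r7, #10: r7=(-51)-10=-61
after ADD r5, r5, #1: r5=8+1=9
CMP r5, #10  (cmp 9,10)
BNE L2: taken
after XOR r7, r7, #11: r7=(-61)^11=-56
after SUB r7, r7, #10: r7=(-56)-10=-66
after ADD r5, r5, #1: r5=9+1=10
CMP r5, #10  (cmp 10,10)
BNE L2: not taken
after SUB r7, r7, #10: r7=(-66)-10=-76
halt.
Total executed instructions: 40.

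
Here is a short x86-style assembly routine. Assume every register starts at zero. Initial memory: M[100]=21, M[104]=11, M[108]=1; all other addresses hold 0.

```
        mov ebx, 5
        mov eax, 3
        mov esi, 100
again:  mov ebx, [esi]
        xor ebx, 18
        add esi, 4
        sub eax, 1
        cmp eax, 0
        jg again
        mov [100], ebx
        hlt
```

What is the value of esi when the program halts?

ebx=5
eax=3
esi=100
ebx=M[100]=21
ebx=21^18=7
esi=100+4=104
eax=3-1=2
cmp eax, 0  (cmp 2,0)
jg again: taken
ebx=M[104]=11
ebx=11^18=25
esi=104+4=108
eax=2-1=1
cmp eax, 0  (cmp 1,0)
jg again: taken
ebx=M[108]=1
ebx=1^18=19
esi=108+4=112
eax=1-1=0
cmp eax, 0  (cmp 0,0)
jg again: not taken
mov [100], ebx → M[100]=19
halt.

112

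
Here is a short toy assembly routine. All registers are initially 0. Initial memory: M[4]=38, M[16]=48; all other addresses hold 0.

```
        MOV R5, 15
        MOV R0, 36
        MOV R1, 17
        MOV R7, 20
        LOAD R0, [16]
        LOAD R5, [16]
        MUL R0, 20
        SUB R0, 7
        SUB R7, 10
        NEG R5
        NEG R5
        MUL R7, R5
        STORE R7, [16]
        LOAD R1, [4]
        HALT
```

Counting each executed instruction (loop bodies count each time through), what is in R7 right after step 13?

480

R5=15
R0=36
R1=17
R7=20
R0=M[16]=48
R5=M[16]=48
R0=48*20=960
R0=960-7=953
R7=20-10=10
R5=-(48)=-48
R5=-(-48)=48
R7=10*48=480
STORE R7, [16] → M[16]=480
After step 13: R7 = 480.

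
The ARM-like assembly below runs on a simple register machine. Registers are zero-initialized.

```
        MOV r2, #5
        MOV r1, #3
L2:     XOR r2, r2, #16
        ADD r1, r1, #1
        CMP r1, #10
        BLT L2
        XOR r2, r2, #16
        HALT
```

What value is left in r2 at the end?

after MOV r2, #5: r2=5
after MOV r1, #3: r1=3
after XOR r2, r2, #16: r2=5^16=21
after ADD r1, r1, #1: r1=3+1=4
CMP r1, #10  (cmp 4,10)
BLT L2: taken
after XOR r2, r2, #16: r2=21^16=5
after ADD r1, r1, #1: r1=4+1=5
CMP r1, #10  (cmp 5,10)
BLT L2: taken
after XOR r2, r2, #16: r2=5^16=21
after ADD r1, r1, #1: r1=5+1=6
CMP r1, #10  (cmp 6,10)
BLT L2: taken
after XOR r2, r2, #16: r2=21^16=5
after ADD r1, r1, #1: r1=6+1=7
CMP r1, #10  (cmp 7,10)
BLT L2: taken
after XOR r2, r2, #16: r2=5^16=21
after ADD r1, r1, #1: r1=7+1=8
CMP r1, #10  (cmp 8,10)
BLT L2: taken
after XOR r2, r2, #16: r2=21^16=5
after ADD r1, r1, #1: r1=8+1=9
CMP r1, #10  (cmp 9,10)
BLT L2: taken
after XOR r2, r2, #16: r2=5^16=21
after ADD r1, r1, #1: r1=9+1=10
CMP r1, #10  (cmp 10,10)
BLT L2: not taken
after XOR r2, r2, #16: r2=21^16=5
halt.

5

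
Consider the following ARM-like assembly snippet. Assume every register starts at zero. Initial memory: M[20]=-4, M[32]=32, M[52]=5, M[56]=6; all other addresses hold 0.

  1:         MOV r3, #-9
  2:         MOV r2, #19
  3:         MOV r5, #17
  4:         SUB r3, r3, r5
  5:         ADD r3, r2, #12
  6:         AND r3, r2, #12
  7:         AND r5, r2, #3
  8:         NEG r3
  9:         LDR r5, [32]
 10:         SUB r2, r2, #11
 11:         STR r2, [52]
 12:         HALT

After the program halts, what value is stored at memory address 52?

r3=-9
r2=19
r5=17
r3=(-9)-17=-26
r3=19+12=31
r3=19&12=0
r5=19&3=3
r3=-(0)=0
r5=M[32]=32
r2=19-11=8
STR r2, [52] → M[52]=8
halt.

8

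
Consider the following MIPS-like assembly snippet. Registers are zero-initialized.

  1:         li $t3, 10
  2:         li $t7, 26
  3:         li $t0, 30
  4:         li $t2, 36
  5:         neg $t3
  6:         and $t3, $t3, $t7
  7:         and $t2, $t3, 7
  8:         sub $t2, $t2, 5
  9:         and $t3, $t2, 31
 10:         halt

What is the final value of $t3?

29

after li $t3, 10: $t3=10
after li $t7, 26: $t7=26
after li $t0, 30: $t0=30
after li $t2, 36: $t2=36
after neg $t3: $t3=-(10)=-10
after and $t3, $t3, $t7: $t3=(-10)&26=18
after and $t2, $t3, 7: $t2=18&7=2
after sub $t2, $t2, 5: $t2=2-5=-3
after and $t3, $t2, 31: $t3=(-3)&31=29
halt.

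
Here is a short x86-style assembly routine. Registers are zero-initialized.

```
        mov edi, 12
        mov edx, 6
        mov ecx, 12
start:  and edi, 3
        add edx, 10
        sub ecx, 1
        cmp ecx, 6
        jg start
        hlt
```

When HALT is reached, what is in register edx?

66

edi=12
edx=6
ecx=12
edi=12&3=0
edx=6+10=16
ecx=12-1=11
cmp ecx, 6  (cmp 11,6)
jg start: taken
edi=0&3=0
edx=16+10=26
ecx=11-1=10
cmp ecx, 6  (cmp 10,6)
jg start: taken
edi=0&3=0
edx=26+10=36
ecx=10-1=9
cmp ecx, 6  (cmp 9,6)
jg start: taken
edi=0&3=0
edx=36+10=46
ecx=9-1=8
cmp ecx, 6  (cmp 8,6)
jg start: taken
edi=0&3=0
edx=46+10=56
ecx=8-1=7
cmp ecx, 6  (cmp 7,6)
jg start: taken
edi=0&3=0
edx=56+10=66
ecx=7-1=6
cmp ecx, 6  (cmp 6,6)
jg start: not taken
halt.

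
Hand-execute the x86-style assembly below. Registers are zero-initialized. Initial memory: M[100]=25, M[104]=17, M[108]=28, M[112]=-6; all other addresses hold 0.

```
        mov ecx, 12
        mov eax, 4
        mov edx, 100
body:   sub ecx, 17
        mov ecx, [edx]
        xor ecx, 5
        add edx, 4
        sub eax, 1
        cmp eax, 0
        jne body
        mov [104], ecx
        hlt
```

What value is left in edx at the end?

ecx=12
eax=4
edx=100
ecx=12-17=-5
ecx=M[100]=25
ecx=25^5=28
edx=100+4=104
eax=4-1=3
cmp eax, 0  (cmp 3,0)
jne body: taken
ecx=28-17=11
ecx=M[104]=17
ecx=17^5=20
edx=104+4=108
eax=3-1=2
cmp eax, 0  (cmp 2,0)
jne body: taken
ecx=20-17=3
ecx=M[108]=28
ecx=28^5=25
edx=108+4=112
eax=2-1=1
cmp eax, 0  (cmp 1,0)
jne body: taken
ecx=25-17=8
ecx=M[112]=-6
ecx=(-6)^5=-1
edx=112+4=116
eax=1-1=0
cmp eax, 0  (cmp 0,0)
jne body: not taken
mov [104], ecx → M[104]=-1
halt.

116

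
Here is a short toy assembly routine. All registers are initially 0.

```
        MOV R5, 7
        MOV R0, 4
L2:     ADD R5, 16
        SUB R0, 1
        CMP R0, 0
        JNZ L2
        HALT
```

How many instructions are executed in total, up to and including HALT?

19

after MOV R5, 7: R5=7
after MOV R0, 4: R0=4
after ADD R5, 16: R5=7+16=23
after SUB R0, 1: R0=4-1=3
CMP R0, 0  (cmp 3,0)
JNZ L2: taken
after ADD R5, 16: R5=23+16=39
after SUB R0, 1: R0=3-1=2
CMP R0, 0  (cmp 2,0)
JNZ L2: taken
after ADD R5, 16: R5=39+16=55
after SUB R0, 1: R0=2-1=1
CMP R0, 0  (cmp 1,0)
JNZ L2: taken
after ADD R5, 16: R5=55+16=71
after SUB R0, 1: R0=1-1=0
CMP R0, 0  (cmp 0,0)
JNZ L2: not taken
halt.
Total executed instructions: 19.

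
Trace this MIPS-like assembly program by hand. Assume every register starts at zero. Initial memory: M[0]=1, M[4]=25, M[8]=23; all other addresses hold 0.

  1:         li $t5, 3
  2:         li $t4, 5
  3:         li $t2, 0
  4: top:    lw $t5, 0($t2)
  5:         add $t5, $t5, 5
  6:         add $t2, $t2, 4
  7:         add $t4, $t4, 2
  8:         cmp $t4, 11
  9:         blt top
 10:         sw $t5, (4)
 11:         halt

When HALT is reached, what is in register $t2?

12

after li $t5, 3: $t5=3
after li $t4, 5: $t4=5
after li $t2, 0: $t2=0
after lw $t5, 0($t2): $t5=M[0]=1
after add $t5, $t5, 5: $t5=1+5=6
after add $t2, $t2, 4: $t2=0+4=4
after add $t4, $t4, 2: $t4=5+2=7
cmp $t4, 11  (cmp 7,11)
blt top: taken
after lw $t5, 0($t2): $t5=M[4]=25
after add $t5, $t5, 5: $t5=25+5=30
after add $t2, $t2, 4: $t2=4+4=8
after add $t4, $t4, 2: $t4=7+2=9
cmp $t4, 11  (cmp 9,11)
blt top: taken
after lw $t5, 0($t2): $t5=M[8]=23
after add $t5, $t5, 5: $t5=23+5=28
after add $t2, $t2, 4: $t2=8+4=12
after add $t4, $t4, 2: $t4=9+2=11
cmp $t4, 11  (cmp 11,11)
blt top: not taken
sw $t5, (4) → M[4]=28
halt.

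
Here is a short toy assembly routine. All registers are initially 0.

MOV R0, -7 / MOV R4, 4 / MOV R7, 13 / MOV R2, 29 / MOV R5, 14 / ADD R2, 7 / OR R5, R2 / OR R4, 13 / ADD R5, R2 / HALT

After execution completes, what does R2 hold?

36

R0=-7
R4=4
R7=13
R2=29
R5=14
R2=29+7=36
R5=14|36=46
R4=4|13=13
R5=46+36=82
halt.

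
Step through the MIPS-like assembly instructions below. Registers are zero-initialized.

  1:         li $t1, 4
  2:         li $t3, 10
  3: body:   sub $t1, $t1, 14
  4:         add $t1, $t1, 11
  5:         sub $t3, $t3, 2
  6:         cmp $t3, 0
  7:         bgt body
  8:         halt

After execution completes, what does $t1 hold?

-11

$t1=4
$t3=10
$t1=4-14=-10
$t1=(-10)+11=1
$t3=10-2=8
cmp $t3, 0  (cmp 8,0)
bgt body: taken
$t1=1-14=-13
$t1=(-13)+11=-2
$t3=8-2=6
cmp $t3, 0  (cmp 6,0)
bgt body: taken
$t1=(-2)-14=-16
$t1=(-16)+11=-5
$t3=6-2=4
cmp $t3, 0  (cmp 4,0)
bgt body: taken
$t1=(-5)-14=-19
$t1=(-19)+11=-8
$t3=4-2=2
cmp $t3, 0  (cmp 2,0)
bgt body: taken
$t1=(-8)-14=-22
$t1=(-22)+11=-11
$t3=2-2=0
cmp $t3, 0  (cmp 0,0)
bgt body: not taken
halt.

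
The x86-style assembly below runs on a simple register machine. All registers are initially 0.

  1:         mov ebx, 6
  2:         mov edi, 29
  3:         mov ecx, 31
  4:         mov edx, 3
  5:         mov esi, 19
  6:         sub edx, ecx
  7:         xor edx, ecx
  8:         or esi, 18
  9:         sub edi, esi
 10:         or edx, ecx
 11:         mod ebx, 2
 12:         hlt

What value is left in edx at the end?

-1

after mov ebx, 6: ebx=6
after mov edi, 29: edi=29
after mov ecx, 31: ecx=31
after mov edx, 3: edx=3
after mov esi, 19: esi=19
after sub edx, ecx: edx=3-31=-28
after xor edx, ecx: edx=(-28)^31=-5
after or esi, 18: esi=19|18=19
after sub edi, esi: edi=29-19=10
after or edx, ecx: edx=(-5)|31=-1
after mod ebx, 2: ebx=6%2=0
halt.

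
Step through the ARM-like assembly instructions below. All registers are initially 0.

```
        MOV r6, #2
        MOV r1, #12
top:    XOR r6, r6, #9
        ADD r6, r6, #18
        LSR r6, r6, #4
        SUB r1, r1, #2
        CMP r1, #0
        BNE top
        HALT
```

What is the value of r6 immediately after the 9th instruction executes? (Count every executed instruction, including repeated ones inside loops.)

8

MOV r6, #2 → r6=2
MOV r1, #12 → r1=12
XOR r6, r6, #9 → r6=2^9=11
ADD r6, r6, #18 → r6=11+18=29
LSR r6, r6, #4 → r6=29>>4=1
SUB r1, r1, #2 → r1=12-2=10
CMP r1, #0  (cmp 10,0)
BNE top: taken
XOR r6, r6, #9 → r6=1^9=8
After step 9: r6 = 8.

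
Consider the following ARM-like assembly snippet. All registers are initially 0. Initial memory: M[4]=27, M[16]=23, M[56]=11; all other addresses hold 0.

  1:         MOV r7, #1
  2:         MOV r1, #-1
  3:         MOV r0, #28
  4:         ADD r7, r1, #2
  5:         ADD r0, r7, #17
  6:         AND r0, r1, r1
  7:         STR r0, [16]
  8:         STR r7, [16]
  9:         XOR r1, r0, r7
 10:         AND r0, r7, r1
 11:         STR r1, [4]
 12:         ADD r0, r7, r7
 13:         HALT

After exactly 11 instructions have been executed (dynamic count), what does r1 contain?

after MOV r7, #1: r7=1
after MOV r1, #-1: r1=-1
after MOV r0, #28: r0=28
after ADD r7, r1, #2: r7=(-1)+2=1
after ADD r0, r7, #17: r0=1+17=18
after AND r0, r1, r1: r0=(-1)&(-1)=-1
STR r0, [16] → M[16]=-1
STR r7, [16] → M[16]=1
after XOR r1, r0, r7: r1=(-1)^1=-2
after AND r0, r7, r1: r0=1&(-2)=0
STR r1, [4] → M[4]=-2
After step 11: r1 = -2.

-2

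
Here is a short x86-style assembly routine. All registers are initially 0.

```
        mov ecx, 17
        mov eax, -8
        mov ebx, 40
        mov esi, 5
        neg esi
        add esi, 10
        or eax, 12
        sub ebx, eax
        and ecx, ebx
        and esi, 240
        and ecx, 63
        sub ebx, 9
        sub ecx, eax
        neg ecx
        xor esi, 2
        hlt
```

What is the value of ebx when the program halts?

mov ecx, 17 → ecx=17
mov eax, -8 → eax=-8
mov ebx, 40 → ebx=40
mov esi, 5 → esi=5
neg esi → esi=-(5)=-5
add esi, 10 → esi=(-5)+10=5
or eax, 12 → eax=(-8)|12=-4
sub ebx, eax → ebx=40-(-4)=44
and ecx, ebx → ecx=17&44=0
and esi, 240 → esi=5&240=0
and ecx, 63 → ecx=0&63=0
sub ebx, 9 → ebx=44-9=35
sub ecx, eax → ecx=0-(-4)=4
neg ecx → ecx=-(4)=-4
xor esi, 2 → esi=0^2=2
halt.

35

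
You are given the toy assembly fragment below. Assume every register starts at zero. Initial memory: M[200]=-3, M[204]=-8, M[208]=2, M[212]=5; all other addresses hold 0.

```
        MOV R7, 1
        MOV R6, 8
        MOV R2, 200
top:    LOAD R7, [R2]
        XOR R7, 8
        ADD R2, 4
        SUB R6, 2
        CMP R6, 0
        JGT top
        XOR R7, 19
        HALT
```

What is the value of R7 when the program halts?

R7=1
R6=8
R2=200
R7=M[200]=-3
R7=(-3)^8=-11
R2=200+4=204
R6=8-2=6
CMP R6, 0  (cmp 6,0)
JGT top: taken
R7=M[204]=-8
R7=(-8)^8=-16
R2=204+4=208
R6=6-2=4
CMP R6, 0  (cmp 4,0)
JGT top: taken
R7=M[208]=2
R7=2^8=10
R2=208+4=212
R6=4-2=2
CMP R6, 0  (cmp 2,0)
JGT top: taken
R7=M[212]=5
R7=5^8=13
R2=212+4=216
R6=2-2=0
CMP R6, 0  (cmp 0,0)
JGT top: not taken
R7=13^19=30
halt.

30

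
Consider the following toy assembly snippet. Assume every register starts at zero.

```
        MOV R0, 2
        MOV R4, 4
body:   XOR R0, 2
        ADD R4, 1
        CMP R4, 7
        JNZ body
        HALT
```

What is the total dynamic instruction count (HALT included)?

15

MOV R0, 2 → R0=2
MOV R4, 4 → R4=4
XOR R0, 2 → R0=2^2=0
ADD R4, 1 → R4=4+1=5
CMP R4, 7  (cmp 5,7)
JNZ body: taken
XOR R0, 2 → R0=0^2=2
ADD R4, 1 → R4=5+1=6
CMP R4, 7  (cmp 6,7)
JNZ body: taken
XOR R0, 2 → R0=2^2=0
ADD R4, 1 → R4=6+1=7
CMP R4, 7  (cmp 7,7)
JNZ body: not taken
halt.
Total executed instructions: 15.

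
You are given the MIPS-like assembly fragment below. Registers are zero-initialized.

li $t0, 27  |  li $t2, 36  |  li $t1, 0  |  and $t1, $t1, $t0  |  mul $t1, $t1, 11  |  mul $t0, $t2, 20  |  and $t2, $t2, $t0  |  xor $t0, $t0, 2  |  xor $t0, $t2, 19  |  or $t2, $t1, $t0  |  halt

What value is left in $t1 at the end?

after li $t0, 27: $t0=27
after li $t2, 36: $t2=36
after li $t1, 0: $t1=0
after and $t1, $t1, $t0: $t1=0&27=0
after mul $t1, $t1, 11: $t1=0*11=0
after mul $t0, $t2, 20: $t0=36*20=720
after and $t2, $t2, $t0: $t2=36&720=0
after xor $t0, $t0, 2: $t0=720^2=722
after xor $t0, $t2, 19: $t0=0^19=19
after or $t2, $t1, $t0: $t2=0|19=19
halt.

0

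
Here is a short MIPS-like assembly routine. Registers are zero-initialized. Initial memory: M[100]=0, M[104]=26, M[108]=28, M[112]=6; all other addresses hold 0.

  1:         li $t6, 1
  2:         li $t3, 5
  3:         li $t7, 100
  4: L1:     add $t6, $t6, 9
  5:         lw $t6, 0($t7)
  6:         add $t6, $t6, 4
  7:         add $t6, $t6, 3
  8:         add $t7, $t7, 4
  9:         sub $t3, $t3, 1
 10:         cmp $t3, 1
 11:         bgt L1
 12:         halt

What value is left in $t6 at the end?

13

after li $t6, 1: $t6=1
after li $t3, 5: $t3=5
after li $t7, 100: $t7=100
after add $t6, $t6, 9: $t6=1+9=10
after lw $t6, 0($t7): $t6=M[100]=0
after add $t6, $t6, 4: $t6=0+4=4
after add $t6, $t6, 3: $t6=4+3=7
after add $t7, $t7, 4: $t7=100+4=104
after sub $t3, $t3, 1: $t3=5-1=4
cmp $t3, 1  (cmp 4,1)
bgt L1: taken
after add $t6, $t6, 9: $t6=7+9=16
after lw $t6, 0($t7): $t6=M[104]=26
after add $t6, $t6, 4: $t6=26+4=30
after add $t6, $t6, 3: $t6=30+3=33
after add $t7, $t7, 4: $t7=104+4=108
after sub $t3, $t3, 1: $t3=4-1=3
cmp $t3, 1  (cmp 3,1)
bgt L1: taken
after add $t6, $t6, 9: $t6=33+9=42
after lw $t6, 0($t7): $t6=M[108]=28
after add $t6, $t6, 4: $t6=28+4=32
after add $t6, $t6, 3: $t6=32+3=35
after add $t7, $t7, 4: $t7=108+4=112
after sub $t3, $t3, 1: $t3=3-1=2
cmp $t3, 1  (cmp 2,1)
bgt L1: taken
after add $t6, $t6, 9: $t6=35+9=44
after lw $t6, 0($t7): $t6=M[112]=6
after add $t6, $t6, 4: $t6=6+4=10
after add $t6, $t6, 3: $t6=10+3=13
after add $t7, $t7, 4: $t7=112+4=116
after sub $t3, $t3, 1: $t3=2-1=1
cmp $t3, 1  (cmp 1,1)
bgt L1: not taken
halt.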